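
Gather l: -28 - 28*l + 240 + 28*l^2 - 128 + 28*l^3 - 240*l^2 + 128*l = 28*l^3 - 212*l^2 + 100*l + 84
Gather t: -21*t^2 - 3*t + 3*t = -21*t^2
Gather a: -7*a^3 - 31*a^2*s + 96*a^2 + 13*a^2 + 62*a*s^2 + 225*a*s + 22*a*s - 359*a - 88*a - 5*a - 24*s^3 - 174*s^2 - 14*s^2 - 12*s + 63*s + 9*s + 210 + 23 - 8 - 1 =-7*a^3 + a^2*(109 - 31*s) + a*(62*s^2 + 247*s - 452) - 24*s^3 - 188*s^2 + 60*s + 224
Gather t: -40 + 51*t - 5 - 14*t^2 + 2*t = -14*t^2 + 53*t - 45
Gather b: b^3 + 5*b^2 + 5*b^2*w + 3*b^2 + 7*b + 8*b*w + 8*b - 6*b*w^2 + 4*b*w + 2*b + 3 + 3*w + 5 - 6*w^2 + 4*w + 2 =b^3 + b^2*(5*w + 8) + b*(-6*w^2 + 12*w + 17) - 6*w^2 + 7*w + 10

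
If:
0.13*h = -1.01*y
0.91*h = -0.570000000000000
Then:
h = -0.63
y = 0.08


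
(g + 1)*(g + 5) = g^2 + 6*g + 5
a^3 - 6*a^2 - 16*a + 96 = (a - 6)*(a - 4)*(a + 4)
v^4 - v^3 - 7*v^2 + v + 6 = (v - 3)*(v - 1)*(v + 1)*(v + 2)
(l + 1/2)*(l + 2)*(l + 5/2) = l^3 + 5*l^2 + 29*l/4 + 5/2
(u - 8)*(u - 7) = u^2 - 15*u + 56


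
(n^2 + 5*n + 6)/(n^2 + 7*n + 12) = (n + 2)/(n + 4)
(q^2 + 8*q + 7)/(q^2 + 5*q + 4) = (q + 7)/(q + 4)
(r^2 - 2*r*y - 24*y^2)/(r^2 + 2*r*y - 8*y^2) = (-r + 6*y)/(-r + 2*y)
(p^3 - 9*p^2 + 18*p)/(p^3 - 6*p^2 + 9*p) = (p - 6)/(p - 3)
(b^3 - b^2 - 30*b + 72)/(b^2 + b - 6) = (b^3 - b^2 - 30*b + 72)/(b^2 + b - 6)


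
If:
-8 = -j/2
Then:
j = 16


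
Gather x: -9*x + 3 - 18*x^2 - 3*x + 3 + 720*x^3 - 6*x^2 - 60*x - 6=720*x^3 - 24*x^2 - 72*x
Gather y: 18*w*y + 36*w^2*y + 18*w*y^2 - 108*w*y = 18*w*y^2 + y*(36*w^2 - 90*w)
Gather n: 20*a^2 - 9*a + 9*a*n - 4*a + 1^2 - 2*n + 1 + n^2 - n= 20*a^2 - 13*a + n^2 + n*(9*a - 3) + 2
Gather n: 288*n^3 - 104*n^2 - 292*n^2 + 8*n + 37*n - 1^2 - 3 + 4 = 288*n^3 - 396*n^2 + 45*n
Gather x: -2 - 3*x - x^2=-x^2 - 3*x - 2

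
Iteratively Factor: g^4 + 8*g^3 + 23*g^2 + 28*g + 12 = (g + 1)*(g^3 + 7*g^2 + 16*g + 12) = (g + 1)*(g + 3)*(g^2 + 4*g + 4) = (g + 1)*(g + 2)*(g + 3)*(g + 2)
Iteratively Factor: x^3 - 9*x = (x - 3)*(x^2 + 3*x) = (x - 3)*(x + 3)*(x)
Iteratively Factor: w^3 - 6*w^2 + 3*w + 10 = (w - 5)*(w^2 - w - 2) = (w - 5)*(w - 2)*(w + 1)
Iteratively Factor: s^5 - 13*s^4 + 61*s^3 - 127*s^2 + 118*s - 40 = (s - 1)*(s^4 - 12*s^3 + 49*s^2 - 78*s + 40) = (s - 5)*(s - 1)*(s^3 - 7*s^2 + 14*s - 8) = (s - 5)*(s - 4)*(s - 1)*(s^2 - 3*s + 2) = (s - 5)*(s - 4)*(s - 2)*(s - 1)*(s - 1)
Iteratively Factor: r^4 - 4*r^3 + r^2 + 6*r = (r + 1)*(r^3 - 5*r^2 + 6*r) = r*(r + 1)*(r^2 - 5*r + 6) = r*(r - 3)*(r + 1)*(r - 2)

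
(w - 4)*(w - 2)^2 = w^3 - 8*w^2 + 20*w - 16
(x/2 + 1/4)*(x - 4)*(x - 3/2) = x^3/2 - 5*x^2/2 + 13*x/8 + 3/2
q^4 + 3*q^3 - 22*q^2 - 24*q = q*(q - 4)*(q + 1)*(q + 6)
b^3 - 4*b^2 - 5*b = b*(b - 5)*(b + 1)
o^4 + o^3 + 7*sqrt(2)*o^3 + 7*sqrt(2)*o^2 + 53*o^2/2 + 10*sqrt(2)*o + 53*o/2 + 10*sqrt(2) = (o + 1)*(o + sqrt(2)/2)*(o + 5*sqrt(2)/2)*(o + 4*sqrt(2))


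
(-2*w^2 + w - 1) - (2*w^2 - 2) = -4*w^2 + w + 1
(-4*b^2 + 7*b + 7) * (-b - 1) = 4*b^3 - 3*b^2 - 14*b - 7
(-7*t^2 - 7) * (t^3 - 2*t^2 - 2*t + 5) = -7*t^5 + 14*t^4 + 7*t^3 - 21*t^2 + 14*t - 35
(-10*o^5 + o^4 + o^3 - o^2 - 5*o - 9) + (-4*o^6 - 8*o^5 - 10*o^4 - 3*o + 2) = -4*o^6 - 18*o^5 - 9*o^4 + o^3 - o^2 - 8*o - 7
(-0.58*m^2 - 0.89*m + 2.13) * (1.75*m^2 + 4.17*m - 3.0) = -1.015*m^4 - 3.9761*m^3 + 1.7562*m^2 + 11.5521*m - 6.39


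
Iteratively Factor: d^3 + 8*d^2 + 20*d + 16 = (d + 2)*(d^2 + 6*d + 8) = (d + 2)^2*(d + 4)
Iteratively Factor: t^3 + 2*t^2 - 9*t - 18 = (t + 3)*(t^2 - t - 6) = (t - 3)*(t + 3)*(t + 2)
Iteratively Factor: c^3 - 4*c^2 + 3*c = (c - 3)*(c^2 - c) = c*(c - 3)*(c - 1)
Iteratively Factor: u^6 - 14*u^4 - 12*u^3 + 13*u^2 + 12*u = (u + 1)*(u^5 - u^4 - 13*u^3 + u^2 + 12*u) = (u + 1)*(u + 3)*(u^4 - 4*u^3 - u^2 + 4*u) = (u - 4)*(u + 1)*(u + 3)*(u^3 - u) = (u - 4)*(u + 1)^2*(u + 3)*(u^2 - u) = u*(u - 4)*(u + 1)^2*(u + 3)*(u - 1)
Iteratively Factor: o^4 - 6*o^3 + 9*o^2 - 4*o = (o - 1)*(o^3 - 5*o^2 + 4*o) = (o - 1)^2*(o^2 - 4*o) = (o - 4)*(o - 1)^2*(o)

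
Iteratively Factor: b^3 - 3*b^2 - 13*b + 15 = (b - 1)*(b^2 - 2*b - 15) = (b - 5)*(b - 1)*(b + 3)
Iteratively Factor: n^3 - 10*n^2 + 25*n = (n)*(n^2 - 10*n + 25) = n*(n - 5)*(n - 5)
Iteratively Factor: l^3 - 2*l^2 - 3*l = (l + 1)*(l^2 - 3*l) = (l - 3)*(l + 1)*(l)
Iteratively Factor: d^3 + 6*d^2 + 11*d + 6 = (d + 2)*(d^2 + 4*d + 3) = (d + 1)*(d + 2)*(d + 3)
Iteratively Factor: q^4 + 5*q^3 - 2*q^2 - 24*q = (q + 3)*(q^3 + 2*q^2 - 8*q) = q*(q + 3)*(q^2 + 2*q - 8) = q*(q + 3)*(q + 4)*(q - 2)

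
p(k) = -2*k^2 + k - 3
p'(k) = 1 - 4*k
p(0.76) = -3.40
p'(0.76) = -2.04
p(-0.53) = -4.09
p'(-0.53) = 3.12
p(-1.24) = -7.32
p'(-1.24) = 5.96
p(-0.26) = -3.40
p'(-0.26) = 2.04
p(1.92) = -8.45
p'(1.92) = -6.68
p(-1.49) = -8.93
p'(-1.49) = 6.96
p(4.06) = -31.91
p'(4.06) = -15.24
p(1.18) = -4.60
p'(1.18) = -3.72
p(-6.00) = -81.00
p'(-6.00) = 25.00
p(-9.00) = -174.00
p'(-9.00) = 37.00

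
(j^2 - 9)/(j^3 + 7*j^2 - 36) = (j - 3)/(j^2 + 4*j - 12)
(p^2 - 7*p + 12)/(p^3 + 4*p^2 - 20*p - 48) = (p - 3)/(p^2 + 8*p + 12)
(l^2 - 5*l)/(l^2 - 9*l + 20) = l/(l - 4)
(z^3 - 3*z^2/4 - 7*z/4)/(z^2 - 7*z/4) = z + 1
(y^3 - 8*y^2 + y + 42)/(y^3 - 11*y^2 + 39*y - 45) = (y^2 - 5*y - 14)/(y^2 - 8*y + 15)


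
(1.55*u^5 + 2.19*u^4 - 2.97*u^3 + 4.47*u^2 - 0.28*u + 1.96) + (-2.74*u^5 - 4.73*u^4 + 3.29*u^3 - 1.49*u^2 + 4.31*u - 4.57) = -1.19*u^5 - 2.54*u^4 + 0.32*u^3 + 2.98*u^2 + 4.03*u - 2.61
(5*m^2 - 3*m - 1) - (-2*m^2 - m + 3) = 7*m^2 - 2*m - 4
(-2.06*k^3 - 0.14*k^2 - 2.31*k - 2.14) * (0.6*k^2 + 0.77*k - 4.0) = -1.236*k^5 - 1.6702*k^4 + 6.7462*k^3 - 2.5027*k^2 + 7.5922*k + 8.56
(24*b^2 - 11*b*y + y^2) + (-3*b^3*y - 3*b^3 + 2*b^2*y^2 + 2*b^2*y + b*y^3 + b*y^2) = -3*b^3*y - 3*b^3 + 2*b^2*y^2 + 2*b^2*y + 24*b^2 + b*y^3 + b*y^2 - 11*b*y + y^2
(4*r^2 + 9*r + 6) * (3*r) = 12*r^3 + 27*r^2 + 18*r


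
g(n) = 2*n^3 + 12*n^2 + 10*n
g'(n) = 6*n^2 + 24*n + 10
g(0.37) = 5.44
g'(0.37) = 19.70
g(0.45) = 7.11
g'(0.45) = 22.02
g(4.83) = 553.60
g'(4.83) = 265.89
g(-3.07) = 24.53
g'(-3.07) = -7.13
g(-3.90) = 24.88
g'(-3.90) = 7.66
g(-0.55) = -2.20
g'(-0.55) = -1.38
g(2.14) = 95.96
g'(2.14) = 88.84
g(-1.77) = 8.80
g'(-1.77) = -13.68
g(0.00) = 0.00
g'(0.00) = 10.00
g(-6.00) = -60.00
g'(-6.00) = 82.00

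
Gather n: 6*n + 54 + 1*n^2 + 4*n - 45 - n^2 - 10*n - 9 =0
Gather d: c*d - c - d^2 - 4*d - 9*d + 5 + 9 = -c - d^2 + d*(c - 13) + 14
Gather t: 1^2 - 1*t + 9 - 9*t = 10 - 10*t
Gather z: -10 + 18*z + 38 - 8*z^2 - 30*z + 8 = -8*z^2 - 12*z + 36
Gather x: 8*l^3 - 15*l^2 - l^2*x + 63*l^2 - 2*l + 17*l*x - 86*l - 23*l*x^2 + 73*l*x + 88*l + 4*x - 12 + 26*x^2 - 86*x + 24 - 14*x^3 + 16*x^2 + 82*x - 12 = 8*l^3 + 48*l^2 - 14*x^3 + x^2*(42 - 23*l) + x*(-l^2 + 90*l)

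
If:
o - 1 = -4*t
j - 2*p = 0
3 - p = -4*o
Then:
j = 14 - 32*t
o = 1 - 4*t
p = 7 - 16*t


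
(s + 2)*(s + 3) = s^2 + 5*s + 6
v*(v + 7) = v^2 + 7*v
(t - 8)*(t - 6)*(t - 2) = t^3 - 16*t^2 + 76*t - 96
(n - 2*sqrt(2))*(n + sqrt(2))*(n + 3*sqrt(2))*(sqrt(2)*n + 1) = sqrt(2)*n^4 + 5*n^3 - 8*sqrt(2)*n^2 - 34*n - 12*sqrt(2)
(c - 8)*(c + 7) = c^2 - c - 56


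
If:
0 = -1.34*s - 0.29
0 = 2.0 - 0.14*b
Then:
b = 14.29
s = -0.22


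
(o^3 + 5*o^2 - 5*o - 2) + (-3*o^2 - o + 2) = o^3 + 2*o^2 - 6*o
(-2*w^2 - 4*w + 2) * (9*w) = -18*w^3 - 36*w^2 + 18*w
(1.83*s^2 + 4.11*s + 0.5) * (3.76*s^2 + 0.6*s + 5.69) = 6.8808*s^4 + 16.5516*s^3 + 14.7587*s^2 + 23.6859*s + 2.845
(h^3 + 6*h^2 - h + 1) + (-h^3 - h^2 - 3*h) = 5*h^2 - 4*h + 1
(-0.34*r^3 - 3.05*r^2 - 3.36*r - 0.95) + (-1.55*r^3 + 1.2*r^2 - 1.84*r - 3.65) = -1.89*r^3 - 1.85*r^2 - 5.2*r - 4.6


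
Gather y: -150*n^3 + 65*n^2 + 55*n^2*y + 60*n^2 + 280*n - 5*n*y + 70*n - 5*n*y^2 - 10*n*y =-150*n^3 + 125*n^2 - 5*n*y^2 + 350*n + y*(55*n^2 - 15*n)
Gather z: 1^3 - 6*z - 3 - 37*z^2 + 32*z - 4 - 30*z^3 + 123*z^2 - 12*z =-30*z^3 + 86*z^2 + 14*z - 6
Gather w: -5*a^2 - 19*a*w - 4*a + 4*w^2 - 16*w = -5*a^2 - 4*a + 4*w^2 + w*(-19*a - 16)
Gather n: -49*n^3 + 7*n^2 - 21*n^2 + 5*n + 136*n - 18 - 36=-49*n^3 - 14*n^2 + 141*n - 54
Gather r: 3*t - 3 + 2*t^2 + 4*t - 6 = 2*t^2 + 7*t - 9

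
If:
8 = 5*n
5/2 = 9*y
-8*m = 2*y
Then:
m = -5/72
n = 8/5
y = 5/18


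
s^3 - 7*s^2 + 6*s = s*(s - 6)*(s - 1)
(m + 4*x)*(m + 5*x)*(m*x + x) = m^3*x + 9*m^2*x^2 + m^2*x + 20*m*x^3 + 9*m*x^2 + 20*x^3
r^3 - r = r*(r - 1)*(r + 1)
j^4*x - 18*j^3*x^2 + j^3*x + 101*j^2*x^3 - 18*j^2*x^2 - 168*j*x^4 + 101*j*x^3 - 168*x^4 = (j - 8*x)*(j - 7*x)*(j - 3*x)*(j*x + x)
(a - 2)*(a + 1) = a^2 - a - 2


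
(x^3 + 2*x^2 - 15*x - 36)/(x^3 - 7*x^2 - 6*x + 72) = (x + 3)/(x - 6)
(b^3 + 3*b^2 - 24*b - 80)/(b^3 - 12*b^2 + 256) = (b^2 - b - 20)/(b^2 - 16*b + 64)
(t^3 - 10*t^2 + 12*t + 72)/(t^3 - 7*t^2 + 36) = (t - 6)/(t - 3)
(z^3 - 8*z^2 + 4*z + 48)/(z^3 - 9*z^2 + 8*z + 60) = (z - 4)/(z - 5)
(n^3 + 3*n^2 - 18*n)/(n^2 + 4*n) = (n^2 + 3*n - 18)/(n + 4)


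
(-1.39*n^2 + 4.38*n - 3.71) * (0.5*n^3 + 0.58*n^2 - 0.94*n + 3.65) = -0.695*n^5 + 1.3838*n^4 + 1.992*n^3 - 11.3425*n^2 + 19.4744*n - 13.5415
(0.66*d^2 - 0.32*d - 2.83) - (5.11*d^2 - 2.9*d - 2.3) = -4.45*d^2 + 2.58*d - 0.53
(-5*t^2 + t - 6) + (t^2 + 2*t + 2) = -4*t^2 + 3*t - 4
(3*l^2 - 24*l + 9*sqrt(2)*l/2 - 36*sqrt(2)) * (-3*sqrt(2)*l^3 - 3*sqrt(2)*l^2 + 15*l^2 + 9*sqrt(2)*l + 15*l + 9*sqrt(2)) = -9*sqrt(2)*l^5 + 18*l^4 + 63*sqrt(2)*l^4 - 126*l^3 + 333*sqrt(2)*l^3/2 - 1323*sqrt(2)*l^2/2 - 63*l^2 - 756*sqrt(2)*l - 567*l - 648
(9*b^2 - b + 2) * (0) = 0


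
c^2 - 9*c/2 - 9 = (c - 6)*(c + 3/2)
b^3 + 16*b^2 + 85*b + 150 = (b + 5)^2*(b + 6)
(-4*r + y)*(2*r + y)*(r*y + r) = -8*r^3*y - 8*r^3 - 2*r^2*y^2 - 2*r^2*y + r*y^3 + r*y^2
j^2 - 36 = (j - 6)*(j + 6)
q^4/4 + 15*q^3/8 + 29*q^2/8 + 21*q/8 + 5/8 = (q/4 + 1/4)*(q + 1/2)*(q + 1)*(q + 5)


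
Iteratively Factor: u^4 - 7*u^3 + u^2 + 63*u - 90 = (u - 2)*(u^3 - 5*u^2 - 9*u + 45) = (u - 3)*(u - 2)*(u^2 - 2*u - 15) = (u - 5)*(u - 3)*(u - 2)*(u + 3)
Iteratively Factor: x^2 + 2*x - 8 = (x + 4)*(x - 2)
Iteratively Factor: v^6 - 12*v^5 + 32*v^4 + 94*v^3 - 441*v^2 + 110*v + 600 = (v + 1)*(v^5 - 13*v^4 + 45*v^3 + 49*v^2 - 490*v + 600) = (v + 1)*(v + 3)*(v^4 - 16*v^3 + 93*v^2 - 230*v + 200) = (v - 5)*(v + 1)*(v + 3)*(v^3 - 11*v^2 + 38*v - 40) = (v - 5)*(v - 4)*(v + 1)*(v + 3)*(v^2 - 7*v + 10) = (v - 5)*(v - 4)*(v - 2)*(v + 1)*(v + 3)*(v - 5)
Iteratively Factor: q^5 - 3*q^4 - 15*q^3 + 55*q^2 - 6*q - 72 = (q + 4)*(q^4 - 7*q^3 + 13*q^2 + 3*q - 18) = (q - 3)*(q + 4)*(q^3 - 4*q^2 + q + 6) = (q - 3)^2*(q + 4)*(q^2 - q - 2) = (q - 3)^2*(q + 1)*(q + 4)*(q - 2)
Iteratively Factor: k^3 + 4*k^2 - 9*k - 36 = (k - 3)*(k^2 + 7*k + 12) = (k - 3)*(k + 4)*(k + 3)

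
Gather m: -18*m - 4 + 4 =-18*m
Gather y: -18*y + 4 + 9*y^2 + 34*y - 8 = 9*y^2 + 16*y - 4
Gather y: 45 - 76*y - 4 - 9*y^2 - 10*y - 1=-9*y^2 - 86*y + 40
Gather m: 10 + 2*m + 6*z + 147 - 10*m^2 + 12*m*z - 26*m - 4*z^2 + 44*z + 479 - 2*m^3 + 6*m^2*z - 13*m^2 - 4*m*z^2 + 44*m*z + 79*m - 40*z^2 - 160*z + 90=-2*m^3 + m^2*(6*z - 23) + m*(-4*z^2 + 56*z + 55) - 44*z^2 - 110*z + 726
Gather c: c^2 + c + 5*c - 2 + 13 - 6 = c^2 + 6*c + 5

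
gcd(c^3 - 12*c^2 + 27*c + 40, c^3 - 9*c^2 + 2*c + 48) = c - 8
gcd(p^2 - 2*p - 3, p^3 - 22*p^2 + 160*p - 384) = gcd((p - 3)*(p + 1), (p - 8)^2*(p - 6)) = 1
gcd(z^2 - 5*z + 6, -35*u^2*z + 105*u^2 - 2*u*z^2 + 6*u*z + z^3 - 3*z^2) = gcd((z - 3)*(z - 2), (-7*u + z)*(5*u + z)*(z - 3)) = z - 3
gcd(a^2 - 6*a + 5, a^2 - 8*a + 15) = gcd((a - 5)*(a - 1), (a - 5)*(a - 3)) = a - 5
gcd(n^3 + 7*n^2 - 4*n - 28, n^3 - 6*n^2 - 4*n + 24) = n^2 - 4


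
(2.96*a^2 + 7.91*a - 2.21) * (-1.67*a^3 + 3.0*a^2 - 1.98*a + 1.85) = -4.9432*a^5 - 4.3297*a^4 + 21.5599*a^3 - 16.8158*a^2 + 19.0093*a - 4.0885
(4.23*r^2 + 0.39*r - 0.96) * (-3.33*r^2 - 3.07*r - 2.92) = -14.0859*r^4 - 14.2848*r^3 - 10.3521*r^2 + 1.8084*r + 2.8032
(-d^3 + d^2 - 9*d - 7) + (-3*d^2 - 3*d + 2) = -d^3 - 2*d^2 - 12*d - 5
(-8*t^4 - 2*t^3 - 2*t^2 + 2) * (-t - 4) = 8*t^5 + 34*t^4 + 10*t^3 + 8*t^2 - 2*t - 8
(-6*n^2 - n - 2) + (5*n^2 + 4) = -n^2 - n + 2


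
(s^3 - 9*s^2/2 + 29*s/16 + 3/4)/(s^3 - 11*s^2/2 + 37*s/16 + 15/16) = (s - 4)/(s - 5)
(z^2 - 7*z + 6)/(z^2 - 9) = (z^2 - 7*z + 6)/(z^2 - 9)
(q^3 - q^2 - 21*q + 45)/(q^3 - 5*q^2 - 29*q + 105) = (q - 3)/(q - 7)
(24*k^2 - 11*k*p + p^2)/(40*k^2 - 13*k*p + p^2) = (-3*k + p)/(-5*k + p)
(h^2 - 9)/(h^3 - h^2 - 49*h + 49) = (h^2 - 9)/(h^3 - h^2 - 49*h + 49)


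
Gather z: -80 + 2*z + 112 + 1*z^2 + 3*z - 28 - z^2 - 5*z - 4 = 0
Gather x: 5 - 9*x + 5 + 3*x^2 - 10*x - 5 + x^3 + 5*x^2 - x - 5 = x^3 + 8*x^2 - 20*x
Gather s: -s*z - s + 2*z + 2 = s*(-z - 1) + 2*z + 2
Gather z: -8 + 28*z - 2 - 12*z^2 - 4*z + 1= -12*z^2 + 24*z - 9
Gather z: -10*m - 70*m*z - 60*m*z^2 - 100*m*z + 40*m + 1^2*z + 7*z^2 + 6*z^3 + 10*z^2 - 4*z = 30*m + 6*z^3 + z^2*(17 - 60*m) + z*(-170*m - 3)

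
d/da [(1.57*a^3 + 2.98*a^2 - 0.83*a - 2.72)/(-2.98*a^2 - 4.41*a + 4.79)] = (-4.6786*a^4 - 13.8474*a^3 + 6.9457*a^2 + 12.3372*a - 15.9709)/(8.8804*a^4 + 26.2836*a^3 - 9.1003*a^2 - 42.2478*a + 22.9441)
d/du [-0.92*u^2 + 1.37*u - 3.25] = 1.37 - 1.84*u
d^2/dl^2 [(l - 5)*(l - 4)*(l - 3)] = 6*l - 24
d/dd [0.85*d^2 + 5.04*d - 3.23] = 1.7*d + 5.04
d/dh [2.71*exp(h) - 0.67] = 2.71*exp(h)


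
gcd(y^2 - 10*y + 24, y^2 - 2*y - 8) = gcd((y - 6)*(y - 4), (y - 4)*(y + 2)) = y - 4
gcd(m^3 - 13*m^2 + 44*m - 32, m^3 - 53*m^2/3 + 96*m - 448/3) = m - 8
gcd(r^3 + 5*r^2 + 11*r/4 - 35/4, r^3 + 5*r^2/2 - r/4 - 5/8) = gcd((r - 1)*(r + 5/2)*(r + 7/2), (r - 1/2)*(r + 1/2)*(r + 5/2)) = r + 5/2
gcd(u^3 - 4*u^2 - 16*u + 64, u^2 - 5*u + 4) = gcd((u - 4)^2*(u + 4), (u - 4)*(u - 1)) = u - 4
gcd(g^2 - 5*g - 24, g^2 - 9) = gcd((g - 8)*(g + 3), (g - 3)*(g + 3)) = g + 3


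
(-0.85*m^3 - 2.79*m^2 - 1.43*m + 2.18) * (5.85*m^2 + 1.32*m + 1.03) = -4.9725*m^5 - 17.4435*m^4 - 12.9238*m^3 + 7.9917*m^2 + 1.4047*m + 2.2454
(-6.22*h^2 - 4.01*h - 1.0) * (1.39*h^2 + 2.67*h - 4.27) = -8.6458*h^4 - 22.1813*h^3 + 14.4627*h^2 + 14.4527*h + 4.27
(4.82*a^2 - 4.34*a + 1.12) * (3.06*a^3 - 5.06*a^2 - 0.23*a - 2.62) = 14.7492*a^5 - 37.6696*a^4 + 24.279*a^3 - 17.2974*a^2 + 11.1132*a - 2.9344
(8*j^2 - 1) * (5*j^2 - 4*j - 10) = 40*j^4 - 32*j^3 - 85*j^2 + 4*j + 10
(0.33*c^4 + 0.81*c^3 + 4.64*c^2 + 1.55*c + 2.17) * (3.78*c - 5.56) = 1.2474*c^5 + 1.227*c^4 + 13.0356*c^3 - 19.9394*c^2 - 0.415400000000002*c - 12.0652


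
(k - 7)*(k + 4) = k^2 - 3*k - 28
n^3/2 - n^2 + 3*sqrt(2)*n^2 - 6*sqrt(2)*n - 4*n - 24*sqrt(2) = (n/2 + 1)*(n - 4)*(n + 6*sqrt(2))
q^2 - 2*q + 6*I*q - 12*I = (q - 2)*(q + 6*I)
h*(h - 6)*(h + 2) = h^3 - 4*h^2 - 12*h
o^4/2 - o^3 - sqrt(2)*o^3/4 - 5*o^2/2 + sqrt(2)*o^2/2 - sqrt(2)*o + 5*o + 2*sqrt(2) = (o/2 + sqrt(2)/2)*(o - 2)*(o - 2*sqrt(2))*(o + sqrt(2)/2)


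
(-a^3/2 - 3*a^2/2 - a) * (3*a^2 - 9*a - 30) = -3*a^5/2 + 51*a^3/2 + 54*a^2 + 30*a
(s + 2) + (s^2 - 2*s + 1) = s^2 - s + 3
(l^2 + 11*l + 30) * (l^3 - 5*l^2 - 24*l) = l^5 + 6*l^4 - 49*l^3 - 414*l^2 - 720*l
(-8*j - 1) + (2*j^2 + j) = 2*j^2 - 7*j - 1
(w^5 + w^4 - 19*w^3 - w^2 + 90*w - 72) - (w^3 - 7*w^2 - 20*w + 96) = w^5 + w^4 - 20*w^3 + 6*w^2 + 110*w - 168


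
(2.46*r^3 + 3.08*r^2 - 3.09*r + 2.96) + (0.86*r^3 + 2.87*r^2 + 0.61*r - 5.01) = 3.32*r^3 + 5.95*r^2 - 2.48*r - 2.05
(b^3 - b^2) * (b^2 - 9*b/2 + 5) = b^5 - 11*b^4/2 + 19*b^3/2 - 5*b^2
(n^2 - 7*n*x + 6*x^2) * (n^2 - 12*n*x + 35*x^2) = n^4 - 19*n^3*x + 125*n^2*x^2 - 317*n*x^3 + 210*x^4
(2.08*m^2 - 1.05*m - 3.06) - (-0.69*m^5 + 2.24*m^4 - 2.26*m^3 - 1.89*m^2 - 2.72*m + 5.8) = 0.69*m^5 - 2.24*m^4 + 2.26*m^3 + 3.97*m^2 + 1.67*m - 8.86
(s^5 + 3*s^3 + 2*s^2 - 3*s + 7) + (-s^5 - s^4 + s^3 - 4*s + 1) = -s^4 + 4*s^3 + 2*s^2 - 7*s + 8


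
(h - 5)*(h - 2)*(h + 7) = h^3 - 39*h + 70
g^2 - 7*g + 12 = (g - 4)*(g - 3)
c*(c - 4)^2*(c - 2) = c^4 - 10*c^3 + 32*c^2 - 32*c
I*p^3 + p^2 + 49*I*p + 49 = (p - 7*I)*(p + 7*I)*(I*p + 1)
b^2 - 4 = (b - 2)*(b + 2)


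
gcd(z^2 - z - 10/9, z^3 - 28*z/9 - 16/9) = z + 2/3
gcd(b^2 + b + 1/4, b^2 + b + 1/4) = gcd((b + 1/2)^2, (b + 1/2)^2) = b^2 + b + 1/4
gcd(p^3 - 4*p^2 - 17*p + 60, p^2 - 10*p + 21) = p - 3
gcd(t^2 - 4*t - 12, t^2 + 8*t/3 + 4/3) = t + 2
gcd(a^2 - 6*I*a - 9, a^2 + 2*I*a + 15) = a - 3*I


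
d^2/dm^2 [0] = 0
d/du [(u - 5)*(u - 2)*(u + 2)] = 3*u^2 - 10*u - 4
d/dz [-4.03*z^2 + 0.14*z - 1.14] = 0.14 - 8.06*z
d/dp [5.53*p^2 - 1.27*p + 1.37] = 11.06*p - 1.27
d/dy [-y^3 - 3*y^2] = 3*y*(-y - 2)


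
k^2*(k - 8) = k^3 - 8*k^2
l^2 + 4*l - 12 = (l - 2)*(l + 6)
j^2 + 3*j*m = j*(j + 3*m)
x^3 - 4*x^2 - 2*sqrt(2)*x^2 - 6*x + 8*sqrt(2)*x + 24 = (x - 4)*(x - 3*sqrt(2))*(x + sqrt(2))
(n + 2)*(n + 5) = n^2 + 7*n + 10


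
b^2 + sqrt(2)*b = b*(b + sqrt(2))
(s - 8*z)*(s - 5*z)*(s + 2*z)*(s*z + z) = s^4*z - 11*s^3*z^2 + s^3*z + 14*s^2*z^3 - 11*s^2*z^2 + 80*s*z^4 + 14*s*z^3 + 80*z^4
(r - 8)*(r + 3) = r^2 - 5*r - 24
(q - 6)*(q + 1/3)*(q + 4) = q^3 - 5*q^2/3 - 74*q/3 - 8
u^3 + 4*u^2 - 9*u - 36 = (u - 3)*(u + 3)*(u + 4)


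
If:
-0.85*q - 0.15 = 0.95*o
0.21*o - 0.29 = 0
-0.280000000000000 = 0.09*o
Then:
No Solution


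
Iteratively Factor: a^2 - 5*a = (a - 5)*(a)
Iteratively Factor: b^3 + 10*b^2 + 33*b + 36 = (b + 4)*(b^2 + 6*b + 9) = (b + 3)*(b + 4)*(b + 3)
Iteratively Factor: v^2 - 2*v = (v)*(v - 2)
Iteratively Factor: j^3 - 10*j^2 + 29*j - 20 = (j - 4)*(j^2 - 6*j + 5) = (j - 5)*(j - 4)*(j - 1)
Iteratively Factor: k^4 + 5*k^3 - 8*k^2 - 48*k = (k + 4)*(k^3 + k^2 - 12*k) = (k + 4)^2*(k^2 - 3*k) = (k - 3)*(k + 4)^2*(k)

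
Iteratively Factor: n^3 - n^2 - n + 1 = (n + 1)*(n^2 - 2*n + 1) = (n - 1)*(n + 1)*(n - 1)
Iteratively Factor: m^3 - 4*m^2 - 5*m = (m + 1)*(m^2 - 5*m) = (m - 5)*(m + 1)*(m)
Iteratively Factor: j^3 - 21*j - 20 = (j - 5)*(j^2 + 5*j + 4) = (j - 5)*(j + 1)*(j + 4)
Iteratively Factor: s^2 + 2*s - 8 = (s - 2)*(s + 4)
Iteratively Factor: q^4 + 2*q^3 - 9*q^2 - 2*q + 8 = (q - 1)*(q^3 + 3*q^2 - 6*q - 8) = (q - 1)*(q + 4)*(q^2 - q - 2) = (q - 1)*(q + 1)*(q + 4)*(q - 2)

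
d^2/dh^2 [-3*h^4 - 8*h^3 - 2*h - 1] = 12*h*(-3*h - 4)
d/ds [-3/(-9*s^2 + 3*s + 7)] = 9*(1 - 6*s)/(-9*s^2 + 3*s + 7)^2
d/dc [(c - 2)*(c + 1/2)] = 2*c - 3/2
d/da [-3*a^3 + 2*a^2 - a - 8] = -9*a^2 + 4*a - 1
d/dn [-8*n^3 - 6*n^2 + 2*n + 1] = -24*n^2 - 12*n + 2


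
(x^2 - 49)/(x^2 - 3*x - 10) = (49 - x^2)/(-x^2 + 3*x + 10)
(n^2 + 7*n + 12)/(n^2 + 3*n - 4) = (n + 3)/(n - 1)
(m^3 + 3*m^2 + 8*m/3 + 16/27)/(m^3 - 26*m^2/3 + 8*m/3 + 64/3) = (9*m^2 + 15*m + 4)/(9*(m^2 - 10*m + 16))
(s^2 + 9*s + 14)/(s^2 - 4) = (s + 7)/(s - 2)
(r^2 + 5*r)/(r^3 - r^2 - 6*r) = (r + 5)/(r^2 - r - 6)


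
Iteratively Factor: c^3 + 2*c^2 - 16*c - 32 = (c + 2)*(c^2 - 16) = (c + 2)*(c + 4)*(c - 4)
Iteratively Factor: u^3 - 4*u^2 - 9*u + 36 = (u - 4)*(u^2 - 9) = (u - 4)*(u + 3)*(u - 3)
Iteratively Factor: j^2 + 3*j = (j)*(j + 3)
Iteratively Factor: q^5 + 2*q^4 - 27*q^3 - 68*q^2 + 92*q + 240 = (q - 5)*(q^4 + 7*q^3 + 8*q^2 - 28*q - 48) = (q - 5)*(q + 3)*(q^3 + 4*q^2 - 4*q - 16) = (q - 5)*(q - 2)*(q + 3)*(q^2 + 6*q + 8) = (q - 5)*(q - 2)*(q + 3)*(q + 4)*(q + 2)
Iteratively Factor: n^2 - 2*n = (n - 2)*(n)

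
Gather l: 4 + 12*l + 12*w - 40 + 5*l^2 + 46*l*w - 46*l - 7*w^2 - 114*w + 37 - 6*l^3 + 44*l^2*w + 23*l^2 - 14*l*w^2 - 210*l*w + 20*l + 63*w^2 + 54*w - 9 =-6*l^3 + l^2*(44*w + 28) + l*(-14*w^2 - 164*w - 14) + 56*w^2 - 48*w - 8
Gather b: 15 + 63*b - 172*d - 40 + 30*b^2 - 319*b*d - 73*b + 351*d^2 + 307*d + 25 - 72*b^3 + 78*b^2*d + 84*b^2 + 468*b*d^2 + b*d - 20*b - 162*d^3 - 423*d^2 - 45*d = -72*b^3 + b^2*(78*d + 114) + b*(468*d^2 - 318*d - 30) - 162*d^3 - 72*d^2 + 90*d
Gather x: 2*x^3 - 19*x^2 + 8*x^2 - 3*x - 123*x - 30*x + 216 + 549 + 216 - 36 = 2*x^3 - 11*x^2 - 156*x + 945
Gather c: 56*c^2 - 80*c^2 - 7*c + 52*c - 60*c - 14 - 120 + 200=-24*c^2 - 15*c + 66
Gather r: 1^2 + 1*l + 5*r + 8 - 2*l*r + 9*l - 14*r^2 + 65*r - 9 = 10*l - 14*r^2 + r*(70 - 2*l)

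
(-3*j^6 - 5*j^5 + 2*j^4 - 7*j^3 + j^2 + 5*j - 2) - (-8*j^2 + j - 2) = -3*j^6 - 5*j^5 + 2*j^4 - 7*j^3 + 9*j^2 + 4*j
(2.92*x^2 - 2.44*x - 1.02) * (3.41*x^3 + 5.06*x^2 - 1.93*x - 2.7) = 9.9572*x^5 + 6.4548*x^4 - 21.4602*x^3 - 8.336*x^2 + 8.5566*x + 2.754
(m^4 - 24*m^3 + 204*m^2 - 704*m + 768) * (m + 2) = m^5 - 22*m^4 + 156*m^3 - 296*m^2 - 640*m + 1536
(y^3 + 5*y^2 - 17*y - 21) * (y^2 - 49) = y^5 + 5*y^4 - 66*y^3 - 266*y^2 + 833*y + 1029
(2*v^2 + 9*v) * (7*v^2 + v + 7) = 14*v^4 + 65*v^3 + 23*v^2 + 63*v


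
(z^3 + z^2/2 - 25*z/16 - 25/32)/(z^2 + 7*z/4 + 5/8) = z - 5/4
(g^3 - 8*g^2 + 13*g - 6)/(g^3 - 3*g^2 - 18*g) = (g^2 - 2*g + 1)/(g*(g + 3))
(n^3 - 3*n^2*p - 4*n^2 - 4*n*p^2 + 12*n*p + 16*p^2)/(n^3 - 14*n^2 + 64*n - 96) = (n^2 - 3*n*p - 4*p^2)/(n^2 - 10*n + 24)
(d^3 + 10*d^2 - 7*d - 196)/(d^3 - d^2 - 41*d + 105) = (d^2 + 3*d - 28)/(d^2 - 8*d + 15)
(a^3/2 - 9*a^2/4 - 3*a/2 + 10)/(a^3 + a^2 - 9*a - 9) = (2*a^3 - 9*a^2 - 6*a + 40)/(4*(a^3 + a^2 - 9*a - 9))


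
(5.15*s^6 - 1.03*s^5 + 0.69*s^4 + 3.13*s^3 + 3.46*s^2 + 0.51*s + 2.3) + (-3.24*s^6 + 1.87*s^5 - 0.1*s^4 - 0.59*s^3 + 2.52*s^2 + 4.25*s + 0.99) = 1.91*s^6 + 0.84*s^5 + 0.59*s^4 + 2.54*s^3 + 5.98*s^2 + 4.76*s + 3.29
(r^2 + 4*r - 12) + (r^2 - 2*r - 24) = 2*r^2 + 2*r - 36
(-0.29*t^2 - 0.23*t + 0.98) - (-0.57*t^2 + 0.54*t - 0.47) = 0.28*t^2 - 0.77*t + 1.45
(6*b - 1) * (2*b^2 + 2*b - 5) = 12*b^3 + 10*b^2 - 32*b + 5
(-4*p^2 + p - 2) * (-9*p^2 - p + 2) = 36*p^4 - 5*p^3 + 9*p^2 + 4*p - 4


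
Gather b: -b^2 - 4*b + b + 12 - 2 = -b^2 - 3*b + 10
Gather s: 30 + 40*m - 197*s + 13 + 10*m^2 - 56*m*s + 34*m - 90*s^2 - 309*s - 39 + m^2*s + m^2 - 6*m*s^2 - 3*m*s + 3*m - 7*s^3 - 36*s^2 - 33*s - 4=11*m^2 + 77*m - 7*s^3 + s^2*(-6*m - 126) + s*(m^2 - 59*m - 539)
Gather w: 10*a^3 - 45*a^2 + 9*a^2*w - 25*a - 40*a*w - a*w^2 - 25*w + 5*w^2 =10*a^3 - 45*a^2 - 25*a + w^2*(5 - a) + w*(9*a^2 - 40*a - 25)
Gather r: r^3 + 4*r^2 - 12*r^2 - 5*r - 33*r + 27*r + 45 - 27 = r^3 - 8*r^2 - 11*r + 18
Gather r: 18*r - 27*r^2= -27*r^2 + 18*r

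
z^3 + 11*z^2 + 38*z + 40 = (z + 2)*(z + 4)*(z + 5)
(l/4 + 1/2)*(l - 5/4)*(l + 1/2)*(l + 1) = l^4/4 + 9*l^3/16 - 7*l^2/32 - 27*l/32 - 5/16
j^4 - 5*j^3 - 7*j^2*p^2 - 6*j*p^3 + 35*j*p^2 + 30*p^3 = (j - 5)*(j - 3*p)*(j + p)*(j + 2*p)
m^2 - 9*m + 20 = (m - 5)*(m - 4)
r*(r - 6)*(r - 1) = r^3 - 7*r^2 + 6*r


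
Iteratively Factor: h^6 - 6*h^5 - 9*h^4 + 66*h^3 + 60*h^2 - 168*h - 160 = (h + 2)*(h^5 - 8*h^4 + 7*h^3 + 52*h^2 - 44*h - 80) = (h - 4)*(h + 2)*(h^4 - 4*h^3 - 9*h^2 + 16*h + 20) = (h - 5)*(h - 4)*(h + 2)*(h^3 + h^2 - 4*h - 4) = (h - 5)*(h - 4)*(h - 2)*(h + 2)*(h^2 + 3*h + 2) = (h - 5)*(h - 4)*(h - 2)*(h + 1)*(h + 2)*(h + 2)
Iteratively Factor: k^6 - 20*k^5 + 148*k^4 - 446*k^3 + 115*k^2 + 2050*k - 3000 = (k - 4)*(k^5 - 16*k^4 + 84*k^3 - 110*k^2 - 325*k + 750) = (k - 5)*(k - 4)*(k^4 - 11*k^3 + 29*k^2 + 35*k - 150) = (k - 5)*(k - 4)*(k + 2)*(k^3 - 13*k^2 + 55*k - 75) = (k - 5)^2*(k - 4)*(k + 2)*(k^2 - 8*k + 15) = (k - 5)^3*(k - 4)*(k + 2)*(k - 3)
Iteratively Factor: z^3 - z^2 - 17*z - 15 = (z - 5)*(z^2 + 4*z + 3) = (z - 5)*(z + 3)*(z + 1)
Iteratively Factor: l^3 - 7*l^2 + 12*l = (l - 3)*(l^2 - 4*l) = (l - 4)*(l - 3)*(l)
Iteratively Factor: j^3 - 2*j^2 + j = (j - 1)*(j^2 - j) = (j - 1)^2*(j)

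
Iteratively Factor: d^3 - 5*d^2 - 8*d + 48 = (d - 4)*(d^2 - d - 12) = (d - 4)^2*(d + 3)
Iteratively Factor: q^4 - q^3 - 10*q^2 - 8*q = (q - 4)*(q^3 + 3*q^2 + 2*q) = (q - 4)*(q + 1)*(q^2 + 2*q) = (q - 4)*(q + 1)*(q + 2)*(q)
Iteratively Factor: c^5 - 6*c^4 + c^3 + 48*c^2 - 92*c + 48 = (c - 2)*(c^4 - 4*c^3 - 7*c^2 + 34*c - 24) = (c - 2)^2*(c^3 - 2*c^2 - 11*c + 12) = (c - 4)*(c - 2)^2*(c^2 + 2*c - 3) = (c - 4)*(c - 2)^2*(c - 1)*(c + 3)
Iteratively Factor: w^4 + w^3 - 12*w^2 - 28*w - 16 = (w + 1)*(w^3 - 12*w - 16) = (w - 4)*(w + 1)*(w^2 + 4*w + 4) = (w - 4)*(w + 1)*(w + 2)*(w + 2)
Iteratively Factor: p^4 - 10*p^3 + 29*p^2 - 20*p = (p - 5)*(p^3 - 5*p^2 + 4*p) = (p - 5)*(p - 1)*(p^2 - 4*p) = (p - 5)*(p - 4)*(p - 1)*(p)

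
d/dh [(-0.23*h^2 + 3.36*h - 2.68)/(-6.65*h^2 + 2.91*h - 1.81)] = (21.6747*h^2 - 34.8114*h + 1.7172)/(44.2225*h^4 - 38.703*h^3 + 32.5411*h^2 - 10.5342*h + 3.2761)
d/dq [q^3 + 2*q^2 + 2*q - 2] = 3*q^2 + 4*q + 2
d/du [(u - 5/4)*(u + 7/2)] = 2*u + 9/4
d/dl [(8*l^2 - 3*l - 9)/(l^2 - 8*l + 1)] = (-61*l^2 + 34*l - 75)/(l^4 - 16*l^3 + 66*l^2 - 16*l + 1)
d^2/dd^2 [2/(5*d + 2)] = 100/(5*d + 2)^3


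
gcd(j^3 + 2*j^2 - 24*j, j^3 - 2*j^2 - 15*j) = j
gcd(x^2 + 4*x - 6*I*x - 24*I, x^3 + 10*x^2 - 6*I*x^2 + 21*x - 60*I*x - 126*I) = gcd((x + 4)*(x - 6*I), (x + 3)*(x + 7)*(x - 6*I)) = x - 6*I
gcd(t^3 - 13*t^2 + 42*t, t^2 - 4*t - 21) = t - 7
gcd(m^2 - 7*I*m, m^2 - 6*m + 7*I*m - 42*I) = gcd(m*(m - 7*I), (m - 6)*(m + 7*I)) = 1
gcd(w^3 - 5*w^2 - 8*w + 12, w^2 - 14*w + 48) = w - 6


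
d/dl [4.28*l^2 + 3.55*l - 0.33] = 8.56*l + 3.55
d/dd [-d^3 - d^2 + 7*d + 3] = -3*d^2 - 2*d + 7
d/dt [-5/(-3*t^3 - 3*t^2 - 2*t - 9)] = 5*(-9*t^2 - 6*t - 2)/(3*t^3 + 3*t^2 + 2*t + 9)^2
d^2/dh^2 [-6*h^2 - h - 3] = -12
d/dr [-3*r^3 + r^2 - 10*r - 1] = -9*r^2 + 2*r - 10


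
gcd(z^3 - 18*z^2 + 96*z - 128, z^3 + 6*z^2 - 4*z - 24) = z - 2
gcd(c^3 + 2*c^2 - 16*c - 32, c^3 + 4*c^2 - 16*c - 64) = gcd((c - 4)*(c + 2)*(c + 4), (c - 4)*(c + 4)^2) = c^2 - 16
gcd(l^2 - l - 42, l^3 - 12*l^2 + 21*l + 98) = l - 7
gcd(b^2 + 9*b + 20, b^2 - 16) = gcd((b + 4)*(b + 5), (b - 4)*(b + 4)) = b + 4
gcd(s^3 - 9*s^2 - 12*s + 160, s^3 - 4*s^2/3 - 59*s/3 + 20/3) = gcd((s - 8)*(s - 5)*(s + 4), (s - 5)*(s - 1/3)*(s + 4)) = s^2 - s - 20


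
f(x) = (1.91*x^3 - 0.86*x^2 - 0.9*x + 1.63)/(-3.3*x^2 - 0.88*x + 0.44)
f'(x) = (6.6*x + 0.88)*(1.91*x^3 - 0.86*x^2 - 0.9*x + 1.63)/(-3.3*x^2 - 0.88*x + 0.44)^2 + (5.73*x^2 - 1.72*x - 0.9)/(-3.3*x^2 - 0.88*x + 0.44) = (-6.303*x^4 - 3.3616*x^3 + 0.308*x^2 + 10.0012*x + 1.0384)/(10.89*x^4 + 5.808*x^3 - 2.1296*x^2 - 0.7744*x + 0.1936)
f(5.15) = -2.57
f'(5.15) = -0.58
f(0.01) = 3.76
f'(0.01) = 6.13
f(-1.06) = 0.28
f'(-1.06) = -2.42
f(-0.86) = -0.44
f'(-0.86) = -5.59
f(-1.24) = 0.63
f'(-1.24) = -1.54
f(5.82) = -2.95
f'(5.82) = -0.58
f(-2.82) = 1.95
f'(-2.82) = -0.64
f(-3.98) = 2.67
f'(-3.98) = -0.60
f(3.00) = -1.34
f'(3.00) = -0.56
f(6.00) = -3.06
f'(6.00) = -0.58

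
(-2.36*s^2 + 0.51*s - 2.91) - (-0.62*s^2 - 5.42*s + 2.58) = -1.74*s^2 + 5.93*s - 5.49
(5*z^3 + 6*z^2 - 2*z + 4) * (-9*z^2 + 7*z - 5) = -45*z^5 - 19*z^4 + 35*z^3 - 80*z^2 + 38*z - 20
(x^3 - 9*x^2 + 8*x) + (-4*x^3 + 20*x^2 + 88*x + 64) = -3*x^3 + 11*x^2 + 96*x + 64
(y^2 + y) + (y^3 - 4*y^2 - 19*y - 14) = y^3 - 3*y^2 - 18*y - 14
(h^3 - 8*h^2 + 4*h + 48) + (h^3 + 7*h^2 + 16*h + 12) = 2*h^3 - h^2 + 20*h + 60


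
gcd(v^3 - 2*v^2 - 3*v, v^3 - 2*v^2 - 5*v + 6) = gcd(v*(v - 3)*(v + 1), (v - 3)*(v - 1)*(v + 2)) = v - 3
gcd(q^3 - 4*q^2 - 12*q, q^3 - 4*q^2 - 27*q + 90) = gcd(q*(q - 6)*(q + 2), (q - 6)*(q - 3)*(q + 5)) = q - 6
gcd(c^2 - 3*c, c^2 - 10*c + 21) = c - 3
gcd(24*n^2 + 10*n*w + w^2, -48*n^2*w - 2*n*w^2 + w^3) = 6*n + w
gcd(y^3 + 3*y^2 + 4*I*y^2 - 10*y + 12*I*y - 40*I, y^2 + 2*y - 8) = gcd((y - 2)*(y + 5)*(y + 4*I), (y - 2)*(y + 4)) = y - 2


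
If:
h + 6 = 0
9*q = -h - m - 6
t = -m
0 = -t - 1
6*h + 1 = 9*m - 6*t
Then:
No Solution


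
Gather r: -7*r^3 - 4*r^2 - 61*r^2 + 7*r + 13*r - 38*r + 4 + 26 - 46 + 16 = -7*r^3 - 65*r^2 - 18*r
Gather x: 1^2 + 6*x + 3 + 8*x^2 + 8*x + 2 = 8*x^2 + 14*x + 6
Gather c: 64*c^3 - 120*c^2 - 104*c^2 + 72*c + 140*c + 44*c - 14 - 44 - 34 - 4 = 64*c^3 - 224*c^2 + 256*c - 96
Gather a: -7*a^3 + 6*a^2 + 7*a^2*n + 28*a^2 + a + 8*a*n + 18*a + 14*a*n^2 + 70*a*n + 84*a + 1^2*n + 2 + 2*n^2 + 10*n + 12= -7*a^3 + a^2*(7*n + 34) + a*(14*n^2 + 78*n + 103) + 2*n^2 + 11*n + 14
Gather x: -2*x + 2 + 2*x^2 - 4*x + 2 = 2*x^2 - 6*x + 4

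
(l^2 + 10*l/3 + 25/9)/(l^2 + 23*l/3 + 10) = (l + 5/3)/(l + 6)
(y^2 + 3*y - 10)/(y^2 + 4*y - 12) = (y + 5)/(y + 6)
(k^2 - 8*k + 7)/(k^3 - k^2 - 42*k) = (k - 1)/(k*(k + 6))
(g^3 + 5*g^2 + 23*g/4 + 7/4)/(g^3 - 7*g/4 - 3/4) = (2*g + 7)/(2*g - 3)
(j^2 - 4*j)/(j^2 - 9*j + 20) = j/(j - 5)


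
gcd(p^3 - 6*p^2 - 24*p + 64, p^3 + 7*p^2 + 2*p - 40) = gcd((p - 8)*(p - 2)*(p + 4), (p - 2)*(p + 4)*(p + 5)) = p^2 + 2*p - 8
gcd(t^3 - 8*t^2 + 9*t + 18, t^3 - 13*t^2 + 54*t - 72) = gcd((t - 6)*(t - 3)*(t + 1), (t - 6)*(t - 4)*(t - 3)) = t^2 - 9*t + 18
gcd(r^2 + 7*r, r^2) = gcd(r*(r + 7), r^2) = r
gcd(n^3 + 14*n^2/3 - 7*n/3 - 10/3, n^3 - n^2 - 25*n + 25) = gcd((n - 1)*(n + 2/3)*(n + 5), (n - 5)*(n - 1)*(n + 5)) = n^2 + 4*n - 5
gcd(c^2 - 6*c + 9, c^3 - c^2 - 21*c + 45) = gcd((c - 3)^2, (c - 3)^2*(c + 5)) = c^2 - 6*c + 9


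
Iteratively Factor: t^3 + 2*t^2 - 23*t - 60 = (t + 3)*(t^2 - t - 20) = (t - 5)*(t + 3)*(t + 4)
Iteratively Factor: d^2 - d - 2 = (d - 2)*(d + 1)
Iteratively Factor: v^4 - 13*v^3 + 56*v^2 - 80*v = (v)*(v^3 - 13*v^2 + 56*v - 80) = v*(v - 4)*(v^2 - 9*v + 20) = v*(v - 5)*(v - 4)*(v - 4)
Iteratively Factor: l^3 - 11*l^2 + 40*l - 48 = (l - 4)*(l^2 - 7*l + 12) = (l - 4)*(l - 3)*(l - 4)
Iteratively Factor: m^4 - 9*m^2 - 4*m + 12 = (m - 1)*(m^3 + m^2 - 8*m - 12) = (m - 1)*(m + 2)*(m^2 - m - 6) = (m - 3)*(m - 1)*(m + 2)*(m + 2)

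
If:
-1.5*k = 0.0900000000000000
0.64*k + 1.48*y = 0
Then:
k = -0.06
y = 0.03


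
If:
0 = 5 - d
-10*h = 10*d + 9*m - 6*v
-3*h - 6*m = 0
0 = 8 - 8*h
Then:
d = 5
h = 1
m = -1/2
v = 37/4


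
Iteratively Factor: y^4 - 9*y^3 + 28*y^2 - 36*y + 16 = (y - 4)*(y^3 - 5*y^2 + 8*y - 4) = (y - 4)*(y - 2)*(y^2 - 3*y + 2) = (y - 4)*(y - 2)^2*(y - 1)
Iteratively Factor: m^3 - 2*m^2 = (m)*(m^2 - 2*m) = m*(m - 2)*(m)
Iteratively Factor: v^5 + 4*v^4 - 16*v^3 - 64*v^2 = (v + 4)*(v^4 - 16*v^2) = v*(v + 4)*(v^3 - 16*v) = v^2*(v + 4)*(v^2 - 16) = v^2*(v - 4)*(v + 4)*(v + 4)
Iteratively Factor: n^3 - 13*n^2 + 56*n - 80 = (n - 4)*(n^2 - 9*n + 20) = (n - 4)^2*(n - 5)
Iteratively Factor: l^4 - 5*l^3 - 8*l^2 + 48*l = (l + 3)*(l^3 - 8*l^2 + 16*l) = (l - 4)*(l + 3)*(l^2 - 4*l) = (l - 4)^2*(l + 3)*(l)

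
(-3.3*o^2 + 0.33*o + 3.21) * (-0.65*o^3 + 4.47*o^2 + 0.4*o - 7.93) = 2.145*o^5 - 14.9655*o^4 - 1.9314*o^3 + 40.6497*o^2 - 1.3329*o - 25.4553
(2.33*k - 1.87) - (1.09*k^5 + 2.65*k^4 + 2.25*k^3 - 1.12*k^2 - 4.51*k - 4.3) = -1.09*k^5 - 2.65*k^4 - 2.25*k^3 + 1.12*k^2 + 6.84*k + 2.43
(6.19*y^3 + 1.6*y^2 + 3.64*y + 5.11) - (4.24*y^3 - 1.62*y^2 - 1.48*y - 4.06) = 1.95*y^3 + 3.22*y^2 + 5.12*y + 9.17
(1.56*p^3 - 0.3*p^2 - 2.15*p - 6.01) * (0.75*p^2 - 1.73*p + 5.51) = 1.17*p^5 - 2.9238*p^4 + 7.5021*p^3 - 2.441*p^2 - 1.4492*p - 33.1151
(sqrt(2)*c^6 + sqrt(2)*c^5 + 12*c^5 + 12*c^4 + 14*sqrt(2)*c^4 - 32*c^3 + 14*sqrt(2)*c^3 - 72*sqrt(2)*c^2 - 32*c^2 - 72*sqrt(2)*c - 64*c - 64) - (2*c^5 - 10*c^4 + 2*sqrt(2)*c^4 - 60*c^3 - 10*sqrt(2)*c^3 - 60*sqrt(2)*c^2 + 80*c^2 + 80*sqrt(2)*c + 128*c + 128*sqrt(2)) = sqrt(2)*c^6 + sqrt(2)*c^5 + 10*c^5 + 12*sqrt(2)*c^4 + 22*c^4 + 28*c^3 + 24*sqrt(2)*c^3 - 112*c^2 - 12*sqrt(2)*c^2 - 152*sqrt(2)*c - 192*c - 128*sqrt(2) - 64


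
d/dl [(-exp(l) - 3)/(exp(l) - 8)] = 11*exp(l)/(exp(l) - 8)^2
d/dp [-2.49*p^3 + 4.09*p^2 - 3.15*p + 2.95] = -7.47*p^2 + 8.18*p - 3.15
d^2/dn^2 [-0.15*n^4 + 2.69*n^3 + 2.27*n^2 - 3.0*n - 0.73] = -1.8*n^2 + 16.14*n + 4.54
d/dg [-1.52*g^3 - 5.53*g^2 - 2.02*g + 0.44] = -4.56*g^2 - 11.06*g - 2.02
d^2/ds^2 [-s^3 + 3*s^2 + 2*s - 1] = 6 - 6*s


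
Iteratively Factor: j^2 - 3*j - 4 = (j - 4)*(j + 1)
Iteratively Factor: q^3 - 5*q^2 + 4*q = (q - 1)*(q^2 - 4*q) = (q - 4)*(q - 1)*(q)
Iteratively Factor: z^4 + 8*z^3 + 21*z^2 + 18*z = (z + 3)*(z^3 + 5*z^2 + 6*z) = (z + 2)*(z + 3)*(z^2 + 3*z) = (z + 2)*(z + 3)^2*(z)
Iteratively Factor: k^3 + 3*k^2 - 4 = (k + 2)*(k^2 + k - 2) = (k - 1)*(k + 2)*(k + 2)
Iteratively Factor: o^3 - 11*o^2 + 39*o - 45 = (o - 3)*(o^2 - 8*o + 15) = (o - 3)^2*(o - 5)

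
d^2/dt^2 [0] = 0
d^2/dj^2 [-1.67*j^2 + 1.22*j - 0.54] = -3.34000000000000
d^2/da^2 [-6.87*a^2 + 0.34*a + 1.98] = -13.7400000000000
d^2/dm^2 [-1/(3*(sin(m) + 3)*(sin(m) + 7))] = (4*sin(m)^4 + 30*sin(m)^3 + 10*sin(m)^2 - 270*sin(m) - 158)/(3*(sin(m) + 3)^3*(sin(m) + 7)^3)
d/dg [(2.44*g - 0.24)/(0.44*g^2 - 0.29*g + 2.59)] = (-1.0736*g^2 + 0.2112*g + 6.25)/(0.1936*g^4 - 0.2552*g^3 + 2.3633*g^2 - 1.5022*g + 6.7081)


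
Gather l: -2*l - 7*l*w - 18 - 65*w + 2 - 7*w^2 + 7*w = l*(-7*w - 2) - 7*w^2 - 58*w - 16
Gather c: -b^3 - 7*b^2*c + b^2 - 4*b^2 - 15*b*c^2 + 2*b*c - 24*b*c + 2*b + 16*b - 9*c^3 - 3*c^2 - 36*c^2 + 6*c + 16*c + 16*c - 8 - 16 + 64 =-b^3 - 3*b^2 + 18*b - 9*c^3 + c^2*(-15*b - 39) + c*(-7*b^2 - 22*b + 38) + 40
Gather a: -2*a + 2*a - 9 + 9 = 0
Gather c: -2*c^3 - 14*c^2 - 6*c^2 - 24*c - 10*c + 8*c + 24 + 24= -2*c^3 - 20*c^2 - 26*c + 48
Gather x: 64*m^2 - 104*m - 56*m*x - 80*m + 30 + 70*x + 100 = 64*m^2 - 184*m + x*(70 - 56*m) + 130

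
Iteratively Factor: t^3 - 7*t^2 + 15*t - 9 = (t - 3)*(t^2 - 4*t + 3) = (t - 3)*(t - 1)*(t - 3)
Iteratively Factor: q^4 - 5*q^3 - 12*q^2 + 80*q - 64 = (q - 1)*(q^3 - 4*q^2 - 16*q + 64) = (q - 4)*(q - 1)*(q^2 - 16) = (q - 4)^2*(q - 1)*(q + 4)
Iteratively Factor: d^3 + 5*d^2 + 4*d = (d + 4)*(d^2 + d) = (d + 1)*(d + 4)*(d)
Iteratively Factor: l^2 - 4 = (l + 2)*(l - 2)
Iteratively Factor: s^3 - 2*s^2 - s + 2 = (s - 2)*(s^2 - 1) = (s - 2)*(s + 1)*(s - 1)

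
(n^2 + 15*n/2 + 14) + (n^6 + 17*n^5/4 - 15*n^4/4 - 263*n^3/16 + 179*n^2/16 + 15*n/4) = n^6 + 17*n^5/4 - 15*n^4/4 - 263*n^3/16 + 195*n^2/16 + 45*n/4 + 14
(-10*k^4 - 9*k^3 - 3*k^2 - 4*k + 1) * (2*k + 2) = -20*k^5 - 38*k^4 - 24*k^3 - 14*k^2 - 6*k + 2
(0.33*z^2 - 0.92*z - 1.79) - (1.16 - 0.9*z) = 0.33*z^2 - 0.02*z - 2.95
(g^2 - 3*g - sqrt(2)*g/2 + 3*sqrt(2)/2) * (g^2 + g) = g^4 - 2*g^3 - sqrt(2)*g^3/2 - 3*g^2 + sqrt(2)*g^2 + 3*sqrt(2)*g/2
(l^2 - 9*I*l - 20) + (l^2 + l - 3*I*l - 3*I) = 2*l^2 + l - 12*I*l - 20 - 3*I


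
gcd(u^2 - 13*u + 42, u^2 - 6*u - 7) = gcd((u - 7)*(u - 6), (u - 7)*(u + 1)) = u - 7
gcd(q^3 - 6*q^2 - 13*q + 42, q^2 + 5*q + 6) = q + 3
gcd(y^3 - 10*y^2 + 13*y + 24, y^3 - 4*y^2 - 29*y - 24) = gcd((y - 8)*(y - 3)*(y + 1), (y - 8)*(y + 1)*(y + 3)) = y^2 - 7*y - 8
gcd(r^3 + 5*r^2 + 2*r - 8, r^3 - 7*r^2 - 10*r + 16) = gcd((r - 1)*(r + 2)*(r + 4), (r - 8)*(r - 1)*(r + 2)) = r^2 + r - 2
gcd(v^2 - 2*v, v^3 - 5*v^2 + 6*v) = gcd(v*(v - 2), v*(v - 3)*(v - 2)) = v^2 - 2*v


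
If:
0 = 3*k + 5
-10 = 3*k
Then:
No Solution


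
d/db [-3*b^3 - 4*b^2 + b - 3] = -9*b^2 - 8*b + 1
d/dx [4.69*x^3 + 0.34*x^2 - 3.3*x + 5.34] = 14.07*x^2 + 0.68*x - 3.3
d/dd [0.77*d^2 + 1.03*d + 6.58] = 1.54*d + 1.03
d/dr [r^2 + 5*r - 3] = 2*r + 5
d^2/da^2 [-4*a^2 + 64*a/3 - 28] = -8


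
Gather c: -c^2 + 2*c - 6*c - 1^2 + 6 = -c^2 - 4*c + 5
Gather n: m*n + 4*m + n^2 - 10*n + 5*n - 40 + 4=4*m + n^2 + n*(m - 5) - 36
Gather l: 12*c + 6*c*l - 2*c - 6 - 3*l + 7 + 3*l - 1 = 6*c*l + 10*c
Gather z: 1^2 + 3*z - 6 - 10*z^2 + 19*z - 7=-10*z^2 + 22*z - 12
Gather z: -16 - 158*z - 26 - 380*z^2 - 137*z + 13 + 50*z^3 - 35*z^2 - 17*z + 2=50*z^3 - 415*z^2 - 312*z - 27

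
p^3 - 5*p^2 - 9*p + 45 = (p - 5)*(p - 3)*(p + 3)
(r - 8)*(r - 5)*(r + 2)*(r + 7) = r^4 - 4*r^3 - 63*r^2 + 178*r + 560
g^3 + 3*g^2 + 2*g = g*(g + 1)*(g + 2)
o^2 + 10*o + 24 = (o + 4)*(o + 6)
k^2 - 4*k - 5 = (k - 5)*(k + 1)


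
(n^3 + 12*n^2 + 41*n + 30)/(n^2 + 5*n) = n + 7 + 6/n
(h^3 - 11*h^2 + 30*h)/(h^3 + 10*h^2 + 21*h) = (h^2 - 11*h + 30)/(h^2 + 10*h + 21)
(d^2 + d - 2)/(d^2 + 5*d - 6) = (d + 2)/(d + 6)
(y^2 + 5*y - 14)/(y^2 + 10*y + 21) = (y - 2)/(y + 3)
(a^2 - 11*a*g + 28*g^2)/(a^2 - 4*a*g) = (a - 7*g)/a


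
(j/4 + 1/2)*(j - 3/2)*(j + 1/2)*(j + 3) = j^4/4 + j^3 + j^2/16 - 39*j/16 - 9/8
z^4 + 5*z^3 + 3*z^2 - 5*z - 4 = (z - 1)*(z + 1)^2*(z + 4)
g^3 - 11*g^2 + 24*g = g*(g - 8)*(g - 3)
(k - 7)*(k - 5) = k^2 - 12*k + 35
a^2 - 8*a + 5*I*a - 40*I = (a - 8)*(a + 5*I)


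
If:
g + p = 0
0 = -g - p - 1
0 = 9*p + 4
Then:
No Solution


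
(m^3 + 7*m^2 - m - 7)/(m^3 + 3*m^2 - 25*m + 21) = (m + 1)/(m - 3)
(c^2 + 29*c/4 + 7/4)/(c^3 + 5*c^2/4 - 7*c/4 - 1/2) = (c + 7)/(c^2 + c - 2)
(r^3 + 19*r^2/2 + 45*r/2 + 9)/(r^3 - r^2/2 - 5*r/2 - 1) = (r^2 + 9*r + 18)/(r^2 - r - 2)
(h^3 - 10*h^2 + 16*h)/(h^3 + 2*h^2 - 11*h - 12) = h*(h^2 - 10*h + 16)/(h^3 + 2*h^2 - 11*h - 12)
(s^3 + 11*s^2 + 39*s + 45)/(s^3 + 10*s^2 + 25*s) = (s^2 + 6*s + 9)/(s*(s + 5))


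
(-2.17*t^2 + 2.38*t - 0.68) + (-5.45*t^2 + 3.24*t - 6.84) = -7.62*t^2 + 5.62*t - 7.52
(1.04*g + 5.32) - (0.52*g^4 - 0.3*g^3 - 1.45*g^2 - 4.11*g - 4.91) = -0.52*g^4 + 0.3*g^3 + 1.45*g^2 + 5.15*g + 10.23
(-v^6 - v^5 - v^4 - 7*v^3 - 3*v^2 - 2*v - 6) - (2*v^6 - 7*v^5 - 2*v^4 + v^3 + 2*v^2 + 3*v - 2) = -3*v^6 + 6*v^5 + v^4 - 8*v^3 - 5*v^2 - 5*v - 4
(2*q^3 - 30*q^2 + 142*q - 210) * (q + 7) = 2*q^4 - 16*q^3 - 68*q^2 + 784*q - 1470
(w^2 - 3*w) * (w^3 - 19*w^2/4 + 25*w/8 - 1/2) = w^5 - 31*w^4/4 + 139*w^3/8 - 79*w^2/8 + 3*w/2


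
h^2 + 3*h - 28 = (h - 4)*(h + 7)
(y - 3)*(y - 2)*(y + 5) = y^3 - 19*y + 30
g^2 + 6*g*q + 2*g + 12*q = (g + 2)*(g + 6*q)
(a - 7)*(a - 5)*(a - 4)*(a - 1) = a^4 - 17*a^3 + 99*a^2 - 223*a + 140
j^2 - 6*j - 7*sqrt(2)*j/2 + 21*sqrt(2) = (j - 6)*(j - 7*sqrt(2)/2)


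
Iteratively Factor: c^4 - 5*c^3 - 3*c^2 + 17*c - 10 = (c + 2)*(c^3 - 7*c^2 + 11*c - 5) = (c - 1)*(c + 2)*(c^2 - 6*c + 5) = (c - 1)^2*(c + 2)*(c - 5)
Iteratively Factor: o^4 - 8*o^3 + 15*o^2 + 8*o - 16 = (o - 1)*(o^3 - 7*o^2 + 8*o + 16) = (o - 4)*(o - 1)*(o^2 - 3*o - 4) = (o - 4)*(o - 1)*(o + 1)*(o - 4)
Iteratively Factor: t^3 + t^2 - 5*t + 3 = (t - 1)*(t^2 + 2*t - 3) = (t - 1)^2*(t + 3)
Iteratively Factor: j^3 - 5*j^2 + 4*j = (j)*(j^2 - 5*j + 4) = j*(j - 4)*(j - 1)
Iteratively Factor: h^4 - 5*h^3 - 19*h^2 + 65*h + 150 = (h - 5)*(h^3 - 19*h - 30) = (h - 5)*(h + 3)*(h^2 - 3*h - 10) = (h - 5)*(h + 2)*(h + 3)*(h - 5)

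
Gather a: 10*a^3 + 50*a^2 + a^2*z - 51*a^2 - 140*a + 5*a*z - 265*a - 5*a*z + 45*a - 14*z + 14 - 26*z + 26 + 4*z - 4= 10*a^3 + a^2*(z - 1) - 360*a - 36*z + 36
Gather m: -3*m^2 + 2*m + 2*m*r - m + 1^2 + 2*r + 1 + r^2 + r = -3*m^2 + m*(2*r + 1) + r^2 + 3*r + 2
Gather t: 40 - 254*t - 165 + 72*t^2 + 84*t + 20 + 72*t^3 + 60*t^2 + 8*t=72*t^3 + 132*t^2 - 162*t - 105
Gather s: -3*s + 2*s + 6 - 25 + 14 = -s - 5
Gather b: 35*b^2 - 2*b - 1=35*b^2 - 2*b - 1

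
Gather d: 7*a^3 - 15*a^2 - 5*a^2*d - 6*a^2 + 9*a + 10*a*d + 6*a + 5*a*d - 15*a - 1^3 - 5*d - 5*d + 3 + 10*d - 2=7*a^3 - 21*a^2 + d*(-5*a^2 + 15*a)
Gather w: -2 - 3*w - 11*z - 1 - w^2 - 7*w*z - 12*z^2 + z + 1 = -w^2 + w*(-7*z - 3) - 12*z^2 - 10*z - 2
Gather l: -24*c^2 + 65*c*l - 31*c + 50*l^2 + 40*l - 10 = -24*c^2 - 31*c + 50*l^2 + l*(65*c + 40) - 10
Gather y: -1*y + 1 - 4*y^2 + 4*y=-4*y^2 + 3*y + 1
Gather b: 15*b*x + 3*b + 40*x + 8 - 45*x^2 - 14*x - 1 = b*(15*x + 3) - 45*x^2 + 26*x + 7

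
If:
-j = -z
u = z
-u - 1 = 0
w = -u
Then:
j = -1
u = -1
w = 1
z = -1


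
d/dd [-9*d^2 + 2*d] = 2 - 18*d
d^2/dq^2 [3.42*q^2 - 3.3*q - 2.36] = 6.84000000000000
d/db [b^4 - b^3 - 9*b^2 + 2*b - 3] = 4*b^3 - 3*b^2 - 18*b + 2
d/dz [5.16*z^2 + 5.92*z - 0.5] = 10.32*z + 5.92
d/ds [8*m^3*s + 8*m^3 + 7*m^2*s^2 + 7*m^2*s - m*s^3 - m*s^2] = m*(8*m^2 + 14*m*s + 7*m - 3*s^2 - 2*s)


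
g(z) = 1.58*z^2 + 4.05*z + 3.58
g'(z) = 3.16*z + 4.05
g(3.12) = 31.60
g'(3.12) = 13.91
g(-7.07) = 53.92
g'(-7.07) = -18.29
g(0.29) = 4.89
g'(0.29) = 4.97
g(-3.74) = 10.53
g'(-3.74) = -7.77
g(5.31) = 69.64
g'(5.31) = 20.83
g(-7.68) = 65.67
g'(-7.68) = -20.22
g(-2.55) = 3.53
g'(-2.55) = -4.01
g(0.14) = 4.18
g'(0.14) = 4.49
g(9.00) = 168.01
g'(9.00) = 32.49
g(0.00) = 3.58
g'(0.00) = 4.05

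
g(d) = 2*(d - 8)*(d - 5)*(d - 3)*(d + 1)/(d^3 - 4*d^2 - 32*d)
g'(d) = 2*(d - 8)*(d - 5)*(d - 3)*(d + 1)*(-3*d^2 + 8*d + 32)/(d^3 - 4*d^2 - 32*d)^2 + 2*(d - 8)*(d - 5)*(d - 3)/(d^3 - 4*d^2 - 32*d) + 2*(d - 8)*(d - 5)*(d + 1)/(d^3 - 4*d^2 - 32*d) + 2*(d - 8)*(d - 3)*(d + 1)/(d^3 - 4*d^2 - 32*d) + 2*(d - 5)*(d - 3)*(d + 1)/(d^3 - 4*d^2 - 32*d)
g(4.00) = -0.31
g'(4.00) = 0.05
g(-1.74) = 12.02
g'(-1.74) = -18.98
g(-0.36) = -17.59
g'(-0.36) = -63.00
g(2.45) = 0.61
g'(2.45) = -1.52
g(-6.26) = -77.53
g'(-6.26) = -16.69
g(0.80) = 8.66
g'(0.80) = -13.82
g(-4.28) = -369.81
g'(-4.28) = -1203.77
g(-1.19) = 2.95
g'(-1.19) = -15.26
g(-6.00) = -82.50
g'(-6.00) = -21.83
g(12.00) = 8.53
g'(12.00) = 1.58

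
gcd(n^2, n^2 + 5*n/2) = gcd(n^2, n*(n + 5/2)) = n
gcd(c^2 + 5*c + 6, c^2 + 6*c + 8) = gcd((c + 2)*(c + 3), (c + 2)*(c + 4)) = c + 2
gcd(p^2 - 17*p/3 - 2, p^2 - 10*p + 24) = p - 6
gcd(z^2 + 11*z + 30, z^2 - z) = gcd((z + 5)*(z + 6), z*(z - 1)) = 1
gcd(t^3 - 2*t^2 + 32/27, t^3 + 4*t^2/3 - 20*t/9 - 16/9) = t^2 - 2*t/3 - 8/9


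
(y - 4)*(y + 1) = y^2 - 3*y - 4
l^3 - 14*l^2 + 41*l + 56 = (l - 8)*(l - 7)*(l + 1)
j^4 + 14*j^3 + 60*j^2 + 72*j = j*(j + 2)*(j + 6)^2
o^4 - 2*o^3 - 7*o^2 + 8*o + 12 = (o - 3)*(o - 2)*(o + 1)*(o + 2)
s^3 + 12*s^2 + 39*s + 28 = (s + 1)*(s + 4)*(s + 7)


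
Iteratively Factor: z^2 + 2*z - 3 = (z - 1)*(z + 3)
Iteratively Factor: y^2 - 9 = (y + 3)*(y - 3)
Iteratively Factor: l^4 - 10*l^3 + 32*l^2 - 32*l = (l - 4)*(l^3 - 6*l^2 + 8*l) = (l - 4)^2*(l^2 - 2*l) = l*(l - 4)^2*(l - 2)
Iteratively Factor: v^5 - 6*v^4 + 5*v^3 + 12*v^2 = (v - 3)*(v^4 - 3*v^3 - 4*v^2) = (v - 3)*(v + 1)*(v^3 - 4*v^2) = (v - 4)*(v - 3)*(v + 1)*(v^2) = v*(v - 4)*(v - 3)*(v + 1)*(v)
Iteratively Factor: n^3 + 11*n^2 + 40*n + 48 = (n + 3)*(n^2 + 8*n + 16) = (n + 3)*(n + 4)*(n + 4)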